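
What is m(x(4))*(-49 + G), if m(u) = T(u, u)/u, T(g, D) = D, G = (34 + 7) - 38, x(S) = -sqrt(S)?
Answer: -46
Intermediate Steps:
G = 3 (G = 41 - 38 = 3)
m(u) = 1 (m(u) = u/u = 1)
m(x(4))*(-49 + G) = 1*(-49 + 3) = 1*(-46) = -46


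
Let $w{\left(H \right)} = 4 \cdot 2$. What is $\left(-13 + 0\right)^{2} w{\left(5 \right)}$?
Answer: $1352$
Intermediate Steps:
$w{\left(H \right)} = 8$
$\left(-13 + 0\right)^{2} w{\left(5 \right)} = \left(-13 + 0\right)^{2} \cdot 8 = \left(-13\right)^{2} \cdot 8 = 169 \cdot 8 = 1352$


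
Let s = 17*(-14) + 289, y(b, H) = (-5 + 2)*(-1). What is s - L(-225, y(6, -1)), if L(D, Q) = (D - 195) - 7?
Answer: 478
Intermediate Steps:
y(b, H) = 3 (y(b, H) = -3*(-1) = 3)
s = 51 (s = -238 + 289 = 51)
L(D, Q) = -202 + D (L(D, Q) = (-195 + D) - 7 = -202 + D)
s - L(-225, y(6, -1)) = 51 - (-202 - 225) = 51 - 1*(-427) = 51 + 427 = 478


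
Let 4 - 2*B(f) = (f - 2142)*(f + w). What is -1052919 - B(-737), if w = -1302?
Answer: 3764439/2 ≈ 1.8822e+6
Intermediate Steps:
B(f) = 2 - (-2142 + f)*(-1302 + f)/2 (B(f) = 2 - (f - 2142)*(f - 1302)/2 = 2 - (-2142 + f)*(-1302 + f)/2)
-1052919 - B(-737) = -1052919 - (-1394440 + 1722*(-737) - ½*(-737)²) = -1052919 - (-1394440 - 1269114 - ½*543169) = -1052919 - (-1394440 - 1269114 - 543169/2) = -1052919 - 1*(-5870277/2) = -1052919 + 5870277/2 = 3764439/2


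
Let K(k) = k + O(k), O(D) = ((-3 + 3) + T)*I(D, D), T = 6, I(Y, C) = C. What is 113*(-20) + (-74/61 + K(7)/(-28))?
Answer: -552163/244 ≈ -2263.0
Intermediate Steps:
O(D) = 6*D (O(D) = ((-3 + 3) + 6)*D = (0 + 6)*D = 6*D)
K(k) = 7*k (K(k) = k + 6*k = 7*k)
113*(-20) + (-74/61 + K(7)/(-28)) = 113*(-20) + (-74/61 + (7*7)/(-28)) = -2260 + (-74*1/61 + 49*(-1/28)) = -2260 + (-74/61 - 7/4) = -2260 - 723/244 = -552163/244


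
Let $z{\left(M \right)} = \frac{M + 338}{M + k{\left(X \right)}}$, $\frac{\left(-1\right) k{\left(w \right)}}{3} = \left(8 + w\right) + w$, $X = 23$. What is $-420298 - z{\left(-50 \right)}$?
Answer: $- \frac{22275722}{53} \approx -4.203 \cdot 10^{5}$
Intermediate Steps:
$k{\left(w \right)} = -24 - 6 w$ ($k{\left(w \right)} = - 3 \left(\left(8 + w\right) + w\right) = - 3 \left(8 + 2 w\right) = -24 - 6 w$)
$z{\left(M \right)} = \frac{338 + M}{-162 + M}$ ($z{\left(M \right)} = \frac{M + 338}{M - 162} = \frac{338 + M}{M - 162} = \frac{338 + M}{-162 + M}$)
$-420298 - z{\left(-50 \right)} = -420298 - \frac{338 - 50}{-162 - 50} = -420298 - \frac{1}{-212} \cdot 288 = -420298 - \left(- \frac{1}{212}\right) 288 = -420298 - - \frac{72}{53} = -420298 + \frac{72}{53} = - \frac{22275722}{53}$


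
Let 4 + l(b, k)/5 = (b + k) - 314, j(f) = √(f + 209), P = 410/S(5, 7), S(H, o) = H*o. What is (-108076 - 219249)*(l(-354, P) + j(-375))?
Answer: 7564480750/7 - 327325*I*√166 ≈ 1.0806e+9 - 4.2173e+6*I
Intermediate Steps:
P = 82/7 (P = 410/((5*7)) = 410/35 = 410*(1/35) = 82/7 ≈ 11.714)
j(f) = √(209 + f)
l(b, k) = -1590 + 5*b + 5*k (l(b, k) = -20 + 5*((b + k) - 314) = -20 + 5*(-314 + b + k) = -20 + (-1570 + 5*b + 5*k) = -1590 + 5*b + 5*k)
(-108076 - 219249)*(l(-354, P) + j(-375)) = (-108076 - 219249)*((-1590 + 5*(-354) + 5*(82/7)) + √(209 - 375)) = -327325*((-1590 - 1770 + 410/7) + √(-166)) = -327325*(-23110/7 + I*√166) = 7564480750/7 - 327325*I*√166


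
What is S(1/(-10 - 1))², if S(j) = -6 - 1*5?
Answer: 121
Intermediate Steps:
S(j) = -11 (S(j) = -6 - 5 = -11)
S(1/(-10 - 1))² = (-11)² = 121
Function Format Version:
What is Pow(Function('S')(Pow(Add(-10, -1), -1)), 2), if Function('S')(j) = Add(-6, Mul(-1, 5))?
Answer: 121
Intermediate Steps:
Function('S')(j) = -11 (Function('S')(j) = Add(-6, -5) = -11)
Pow(Function('S')(Pow(Add(-10, -1), -1)), 2) = Pow(-11, 2) = 121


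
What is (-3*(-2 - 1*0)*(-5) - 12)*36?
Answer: -1512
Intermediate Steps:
(-3*(-2 - 1*0)*(-5) - 12)*36 = (-3*(-2 + 0)*(-5) - 12)*36 = (-3*(-2)*(-5) - 12)*36 = (6*(-5) - 12)*36 = (-30 - 12)*36 = -42*36 = -1512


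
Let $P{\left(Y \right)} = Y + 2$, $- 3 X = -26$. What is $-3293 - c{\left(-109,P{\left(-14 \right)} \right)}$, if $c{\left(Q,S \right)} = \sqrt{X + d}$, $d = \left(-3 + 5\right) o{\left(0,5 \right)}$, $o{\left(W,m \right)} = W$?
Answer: $-3293 - \frac{\sqrt{78}}{3} \approx -3295.9$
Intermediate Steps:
$X = \frac{26}{3}$ ($X = \left(- \frac{1}{3}\right) \left(-26\right) = \frac{26}{3} \approx 8.6667$)
$d = 0$ ($d = \left(-3 + 5\right) 0 = 2 \cdot 0 = 0$)
$P{\left(Y \right)} = 2 + Y$
$c{\left(Q,S \right)} = \frac{\sqrt{78}}{3}$ ($c{\left(Q,S \right)} = \sqrt{\frac{26}{3} + 0} = \sqrt{\frac{26}{3}} = \frac{\sqrt{78}}{3}$)
$-3293 - c{\left(-109,P{\left(-14 \right)} \right)} = -3293 - \frac{\sqrt{78}}{3}$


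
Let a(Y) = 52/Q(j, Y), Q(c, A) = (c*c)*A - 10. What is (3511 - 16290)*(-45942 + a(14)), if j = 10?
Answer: 408029176256/695 ≈ 5.8709e+8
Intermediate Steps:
Q(c, A) = -10 + A*c**2 (Q(c, A) = c**2*A - 10 = A*c**2 - 10 = -10 + A*c**2)
a(Y) = 52/(-10 + 100*Y) (a(Y) = 52/(-10 + Y*10**2) = 52/(-10 + Y*100) = 52/(-10 + 100*Y))
(3511 - 16290)*(-45942 + a(14)) = (3511 - 16290)*(-45942 + 26/(5*(-1 + 10*14))) = -12779*(-45942 + 26/(5*(-1 + 140))) = -12779*(-45942 + (26/5)/139) = -12779*(-45942 + (26/5)*(1/139)) = -12779*(-45942 + 26/695) = -12779*(-31929664/695) = 408029176256/695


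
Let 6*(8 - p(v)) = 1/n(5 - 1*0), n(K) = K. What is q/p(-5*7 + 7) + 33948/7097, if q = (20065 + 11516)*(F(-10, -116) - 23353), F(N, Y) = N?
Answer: -157090717804158/1696183 ≈ -9.2614e+7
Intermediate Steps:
p(v) = 239/30 (p(v) = 8 - 1/(6*(5 - 1*0)) = 8 - 1/(6*(5 + 0)) = 8 - ⅙/5 = 8 - ⅙*⅕ = 8 - 1/30 = 239/30)
q = -737826903 (q = (20065 + 11516)*(-10 - 23353) = 31581*(-23363) = -737826903)
q/p(-5*7 + 7) + 33948/7097 = -737826903/239/30 + 33948/7097 = -737826903*30/239 + 33948*(1/7097) = -22134807090/239 + 33948/7097 = -157090717804158/1696183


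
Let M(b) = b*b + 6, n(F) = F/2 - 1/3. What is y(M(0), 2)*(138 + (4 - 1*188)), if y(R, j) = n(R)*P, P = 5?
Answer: -1840/3 ≈ -613.33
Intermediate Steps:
n(F) = -1/3 + F/2 (n(F) = F*(1/2) - 1*1/3 = F/2 - 1/3 = -1/3 + F/2)
M(b) = 6 + b**2 (M(b) = b**2 + 6 = 6 + b**2)
y(R, j) = -5/3 + 5*R/2 (y(R, j) = (-1/3 + R/2)*5 = -5/3 + 5*R/2)
y(M(0), 2)*(138 + (4 - 1*188)) = (-5/3 + 5*(6 + 0**2)/2)*(138 + (4 - 1*188)) = (-5/3 + 5*(6 + 0)/2)*(138 + (4 - 188)) = (-5/3 + (5/2)*6)*(138 - 184) = (-5/3 + 15)*(-46) = (40/3)*(-46) = -1840/3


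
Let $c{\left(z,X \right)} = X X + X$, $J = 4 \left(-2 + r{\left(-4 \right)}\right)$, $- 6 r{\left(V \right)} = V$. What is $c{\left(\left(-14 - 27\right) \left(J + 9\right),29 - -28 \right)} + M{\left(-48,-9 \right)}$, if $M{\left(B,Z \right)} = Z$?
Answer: $3297$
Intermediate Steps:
$r{\left(V \right)} = - \frac{V}{6}$
$J = - \frac{16}{3}$ ($J = 4 \left(-2 - - \frac{2}{3}\right) = 4 \left(-2 + \frac{2}{3}\right) = 4 \left(- \frac{4}{3}\right) = - \frac{16}{3} \approx -5.3333$)
$c{\left(z,X \right)} = X + X^{2}$ ($c{\left(z,X \right)} = X^{2} + X = X + X^{2}$)
$c{\left(\left(-14 - 27\right) \left(J + 9\right),29 - -28 \right)} + M{\left(-48,-9 \right)} = \left(29 - -28\right) \left(1 + \left(29 - -28\right)\right) - 9 = \left(29 + 28\right) \left(1 + \left(29 + 28\right)\right) - 9 = 57 \left(1 + 57\right) - 9 = 57 \cdot 58 - 9 = 3306 - 9 = 3297$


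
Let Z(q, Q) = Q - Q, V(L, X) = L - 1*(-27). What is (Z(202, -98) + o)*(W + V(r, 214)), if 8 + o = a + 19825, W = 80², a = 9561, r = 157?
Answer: 193424752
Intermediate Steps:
V(L, X) = 27 + L (V(L, X) = L + 27 = 27 + L)
W = 6400
Z(q, Q) = 0
o = 29378 (o = -8 + (9561 + 19825) = -8 + 29386 = 29378)
(Z(202, -98) + o)*(W + V(r, 214)) = (0 + 29378)*(6400 + (27 + 157)) = 29378*(6400 + 184) = 29378*6584 = 193424752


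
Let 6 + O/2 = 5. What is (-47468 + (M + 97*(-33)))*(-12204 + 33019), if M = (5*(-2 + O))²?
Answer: -1046349235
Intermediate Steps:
O = -2 (O = -12 + 2*5 = -12 + 10 = -2)
M = 400 (M = (5*(-2 - 2))² = (5*(-4))² = (-20)² = 400)
(-47468 + (M + 97*(-33)))*(-12204 + 33019) = (-47468 + (400 + 97*(-33)))*(-12204 + 33019) = (-47468 + (400 - 3201))*20815 = (-47468 - 2801)*20815 = -50269*20815 = -1046349235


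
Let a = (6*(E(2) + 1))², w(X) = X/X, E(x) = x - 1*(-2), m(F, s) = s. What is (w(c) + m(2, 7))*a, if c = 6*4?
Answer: 7200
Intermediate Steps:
E(x) = 2 + x (E(x) = x + 2 = 2 + x)
c = 24
w(X) = 1
a = 900 (a = (6*((2 + 2) + 1))² = (6*(4 + 1))² = (6*5)² = 30² = 900)
(w(c) + m(2, 7))*a = (1 + 7)*900 = 8*900 = 7200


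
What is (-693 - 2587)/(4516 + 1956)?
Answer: -410/809 ≈ -0.50680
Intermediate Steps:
(-693 - 2587)/(4516 + 1956) = -3280/6472 = -3280*1/6472 = -410/809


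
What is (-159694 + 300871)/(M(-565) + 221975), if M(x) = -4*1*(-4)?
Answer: 47059/73997 ≈ 0.63596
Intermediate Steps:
M(x) = 16 (M(x) = -4*(-4) = 16)
(-159694 + 300871)/(M(-565) + 221975) = (-159694 + 300871)/(16 + 221975) = 141177/221991 = 141177*(1/221991) = 47059/73997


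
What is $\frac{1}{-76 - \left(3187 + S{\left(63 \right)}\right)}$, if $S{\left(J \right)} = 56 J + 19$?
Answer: $- \frac{1}{6810} \approx -0.00014684$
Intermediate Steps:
$S{\left(J \right)} = 19 + 56 J$
$\frac{1}{-76 - \left(3187 + S{\left(63 \right)}\right)} = \frac{1}{-76 - \left(3206 + 3528\right)} = \frac{1}{-76 - 6734} = \frac{1}{-6810} = - \frac{1}{6810}$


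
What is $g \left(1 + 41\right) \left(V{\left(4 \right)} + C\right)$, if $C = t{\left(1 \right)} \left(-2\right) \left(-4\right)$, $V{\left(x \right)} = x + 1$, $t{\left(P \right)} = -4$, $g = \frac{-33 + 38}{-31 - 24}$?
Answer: $\frac{1134}{11} \approx 103.09$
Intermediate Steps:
$g = - \frac{1}{11}$ ($g = \frac{5}{-55} = 5 \left(- \frac{1}{55}\right) = - \frac{1}{11} \approx -0.090909$)
$V{\left(x \right)} = 1 + x$
$C = -32$ ($C = \left(-4\right) \left(-2\right) \left(-4\right) = 8 \left(-4\right) = -32$)
$g \left(1 + 41\right) \left(V{\left(4 \right)} + C\right) = - \frac{\left(1 + 41\right) \left(\left(1 + 4\right) - 32\right)}{11} = - \frac{42 \left(5 - 32\right)}{11} = - \frac{42 \left(-27\right)}{11} = \left(- \frac{1}{11}\right) \left(-1134\right) = \frac{1134}{11}$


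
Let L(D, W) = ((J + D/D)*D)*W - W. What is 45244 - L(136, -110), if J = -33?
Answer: -433586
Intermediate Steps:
L(D, W) = -W - 32*D*W (L(D, W) = ((-33 + D/D)*D)*W - W = ((-33 + 1)*D)*W - W = (-32*D)*W - W = -32*D*W - W = -W - 32*D*W)
45244 - L(136, -110) = 45244 - (-110)*(-1 - 32*136) = 45244 - (-110)*(-1 - 4352) = 45244 - (-110)*(-4353) = 45244 - 1*478830 = 45244 - 478830 = -433586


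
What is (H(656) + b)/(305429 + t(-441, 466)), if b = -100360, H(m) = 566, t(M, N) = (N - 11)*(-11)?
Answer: -49897/150212 ≈ -0.33218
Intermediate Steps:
t(M, N) = 121 - 11*N (t(M, N) = (-11 + N)*(-11) = 121 - 11*N)
(H(656) + b)/(305429 + t(-441, 466)) = (566 - 100360)/(305429 + (121 - 11*466)) = -99794/(305429 + (121 - 5126)) = -99794/(305429 - 5005) = -99794/300424 = -99794*1/300424 = -49897/150212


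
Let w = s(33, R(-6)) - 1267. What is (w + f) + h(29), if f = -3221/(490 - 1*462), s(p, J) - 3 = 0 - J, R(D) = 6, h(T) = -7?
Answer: -38977/28 ≈ -1392.0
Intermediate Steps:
s(p, J) = 3 - J (s(p, J) = 3 + (0 - J) = 3 - J)
f = -3221/28 (f = -3221/(490 - 462) = -3221/28 ≈ -115.04)
w = -1270 (w = (3 - 1*6) - 1267 = (3 - 6) - 1267 = -3 - 1267 = -1270)
(w + f) + h(29) = (-1270 - 3221/28) - 7 = -38781/28 - 7 = -38977/28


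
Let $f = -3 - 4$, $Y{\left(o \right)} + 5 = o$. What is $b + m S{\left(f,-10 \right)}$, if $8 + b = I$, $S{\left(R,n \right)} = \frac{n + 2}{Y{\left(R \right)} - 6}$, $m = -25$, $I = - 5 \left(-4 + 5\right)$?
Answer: $- \frac{217}{9} \approx -24.111$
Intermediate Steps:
$Y{\left(o \right)} = -5 + o$
$I = -5$ ($I = \left(-5\right) 1 = -5$)
$f = -7$
$S{\left(R,n \right)} = \frac{2 + n}{-11 + R}$ ($S{\left(R,n \right)} = \frac{n + 2}{\left(-5 + R\right) - 6} = \frac{2 + n}{-11 + R}$)
$b = -13$ ($b = -8 - 5 = -13$)
$b + m S{\left(f,-10 \right)} = -13 - 25 \frac{2 - 10}{-11 - 7} = -13 - 25 \frac{1}{-18} \left(-8\right) = -13 - 25 \left(\left(- \frac{1}{18}\right) \left(-8\right)\right) = -13 - \frac{100}{9} = - \frac{217}{9}$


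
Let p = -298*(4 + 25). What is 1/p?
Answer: -1/8642 ≈ -0.00011571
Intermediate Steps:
p = -8642 (p = -298*29 = -8642)
1/p = 1/(-8642) = -1/8642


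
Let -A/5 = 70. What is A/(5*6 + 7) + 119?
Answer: 4053/37 ≈ 109.54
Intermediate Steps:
A = -350 (A = -5*70 = -350)
A/(5*6 + 7) + 119 = -350/(5*6 + 7) + 119 = -350/(30 + 7) + 119 = -350/37 + 119 = 4053/37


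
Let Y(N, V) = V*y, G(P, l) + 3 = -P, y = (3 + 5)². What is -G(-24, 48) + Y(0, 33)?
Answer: 2091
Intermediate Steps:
y = 64 (y = 8² = 64)
G(P, l) = -3 - P
Y(N, V) = 64*V (Y(N, V) = V*64 = 64*V)
-G(-24, 48) + Y(0, 33) = -(-3 - 1*(-24)) + 64*33 = -(-3 + 24) + 2112 = -1*21 + 2112 = -21 + 2112 = 2091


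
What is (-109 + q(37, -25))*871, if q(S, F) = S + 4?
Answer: -59228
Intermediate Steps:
q(S, F) = 4 + S
(-109 + q(37, -25))*871 = (-109 + (4 + 37))*871 = (-109 + 41)*871 = -68*871 = -59228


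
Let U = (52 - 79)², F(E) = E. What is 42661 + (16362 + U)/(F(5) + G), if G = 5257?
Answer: 74833091/1754 ≈ 42664.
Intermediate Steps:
U = 729 (U = (-27)² = 729)
42661 + (16362 + U)/(F(5) + G) = 42661 + (16362 + 729)/(5 + 5257) = 42661 + 17091/5262 = 42661 + 17091*(1/5262) = 42661 + 5697/1754 = 74833091/1754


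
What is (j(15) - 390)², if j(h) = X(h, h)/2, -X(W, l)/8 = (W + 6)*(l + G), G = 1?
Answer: 3006756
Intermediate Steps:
X(W, l) = -8*(1 + l)*(6 + W) (X(W, l) = -8*(W + 6)*(l + 1) = -8*(6 + W)*(1 + l) = -8*(1 + l)*(6 + W))
j(h) = -24 - 28*h - 4*h² (j(h) = (-48 - 48*h - 8*h - 8*h*h)/2 = (-48 - 48*h - 8*h - 8*h²)*(½) = (-48 - 56*h - 8*h²)*(½) = -24 - 28*h - 4*h²)
(j(15) - 390)² = ((-24 - 28*15 - 4*15²) - 390)² = ((-24 - 420 - 4*225) - 390)² = ((-24 - 420 - 900) - 390)² = (-1344 - 390)² = (-1734)² = 3006756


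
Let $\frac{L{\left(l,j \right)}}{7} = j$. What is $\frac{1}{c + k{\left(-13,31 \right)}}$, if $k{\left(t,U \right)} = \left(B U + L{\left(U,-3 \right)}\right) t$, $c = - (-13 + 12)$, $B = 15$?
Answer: $- \frac{1}{5771} \approx -0.00017328$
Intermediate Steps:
$L{\left(l,j \right)} = 7 j$
$c = 1$ ($c = \left(-1\right) \left(-1\right) = 1$)
$k{\left(t,U \right)} = t \left(-21 + 15 U\right)$ ($k{\left(t,U \right)} = \left(15 U + 7 \left(-3\right)\right) t = \left(15 U - 21\right) t = \left(-21 + 15 U\right) t = t \left(-21 + 15 U\right)$)
$\frac{1}{c + k{\left(-13,31 \right)}} = \frac{1}{1 + 3 \left(-13\right) \left(-7 + 5 \cdot 31\right)} = \frac{1}{1 + 3 \left(-13\right) \left(-7 + 155\right)} = \frac{1}{1 + 3 \left(-13\right) 148} = \frac{1}{1 - 5772} = \frac{1}{-5771} = - \frac{1}{5771}$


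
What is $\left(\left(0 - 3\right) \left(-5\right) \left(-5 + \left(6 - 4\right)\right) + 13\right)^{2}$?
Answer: $1024$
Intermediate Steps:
$\left(\left(0 - 3\right) \left(-5\right) \left(-5 + \left(6 - 4\right)\right) + 13\right)^{2} = \left(\left(-3\right) \left(-5\right) \left(-5 + 2\right) + 13\right)^{2} = \left(15 \left(-3\right) + 13\right)^{2} = \left(-45 + 13\right)^{2} = \left(-32\right)^{2} = 1024$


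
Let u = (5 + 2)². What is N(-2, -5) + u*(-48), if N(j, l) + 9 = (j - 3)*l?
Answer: -2336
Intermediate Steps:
N(j, l) = -9 + l*(-3 + j) (N(j, l) = -9 + (j - 3)*l = -9 + (-3 + j)*l = -9 + l*(-3 + j))
u = 49 (u = 7² = 49)
N(-2, -5) + u*(-48) = (-9 - 3*(-5) - 2*(-5)) + 49*(-48) = (-9 + 15 + 10) - 2352 = 16 - 2352 = -2336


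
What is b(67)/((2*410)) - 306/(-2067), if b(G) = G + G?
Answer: 87983/282490 ≈ 0.31146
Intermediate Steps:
b(G) = 2*G
b(67)/((2*410)) - 306/(-2067) = (2*67)/((2*410)) - 306/(-2067) = 134/820 - 306*(-1/2067) = 134*(1/820) + 102/689 = 67/410 + 102/689 = 87983/282490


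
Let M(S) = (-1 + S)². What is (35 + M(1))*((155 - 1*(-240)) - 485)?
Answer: -3150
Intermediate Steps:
(35 + M(1))*((155 - 1*(-240)) - 485) = (35 + (-1 + 1)²)*((155 - 1*(-240)) - 485) = (35 + 0²)*((155 + 240) - 485) = (35 + 0)*(395 - 485) = 35*(-90) = -3150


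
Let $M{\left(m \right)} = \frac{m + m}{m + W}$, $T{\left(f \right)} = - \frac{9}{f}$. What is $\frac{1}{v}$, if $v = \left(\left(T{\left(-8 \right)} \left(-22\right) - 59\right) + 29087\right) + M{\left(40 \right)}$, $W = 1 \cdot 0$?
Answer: $\frac{4}{116021} \approx 3.4477 \cdot 10^{-5}$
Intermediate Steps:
$W = 0$
$M{\left(m \right)} = 2$ ($M{\left(m \right)} = \frac{m + m}{m + 0} = \frac{2 m}{m} = 2$)
$v = \frac{116021}{4}$ ($v = \left(\left(- \frac{9}{-8} \left(-22\right) - 59\right) + 29087\right) + 2 = \left(\left(\left(-9\right) \left(- \frac{1}{8}\right) \left(-22\right) - 59\right) + 29087\right) + 2 = \left(\left(\frac{9}{8} \left(-22\right) - 59\right) + 29087\right) + 2 = \left(\left(- \frac{99}{4} - 59\right) + 29087\right) + 2 = \left(- \frac{335}{4} + 29087\right) + 2 = \frac{116013}{4} + 2 = \frac{116021}{4} \approx 29005.0$)
$\frac{1}{v} = \frac{1}{\frac{116021}{4}} = \frac{4}{116021}$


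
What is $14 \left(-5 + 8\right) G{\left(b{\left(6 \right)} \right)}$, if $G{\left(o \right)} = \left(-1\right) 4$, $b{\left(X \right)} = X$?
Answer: $-168$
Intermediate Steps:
$G{\left(o \right)} = -4$
$14 \left(-5 + 8\right) G{\left(b{\left(6 \right)} \right)} = 14 \left(-5 + 8\right) \left(-4\right) = 14 \cdot 3 \left(-4\right) = 42 \left(-4\right) = -168$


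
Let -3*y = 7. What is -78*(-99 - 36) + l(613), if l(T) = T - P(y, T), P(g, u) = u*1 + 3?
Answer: 10527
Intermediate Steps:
y = -7/3 (y = -⅓*7 = -7/3 ≈ -2.3333)
P(g, u) = 3 + u (P(g, u) = u + 3 = 3 + u)
l(T) = -3 (l(T) = T - (3 + T) = T + (-3 - T) = -3)
-78*(-99 - 36) + l(613) = -78*(-99 - 36) - 3 = -78*(-135) - 3 = 10530 - 3 = 10527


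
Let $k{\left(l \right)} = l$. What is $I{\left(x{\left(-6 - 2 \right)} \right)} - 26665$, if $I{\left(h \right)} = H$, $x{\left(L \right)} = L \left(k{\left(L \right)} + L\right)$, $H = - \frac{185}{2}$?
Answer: $- \frac{53515}{2} \approx -26758.0$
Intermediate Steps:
$H = - \frac{185}{2}$ ($H = \left(-185\right) \frac{1}{2} = - \frac{185}{2} \approx -92.5$)
$x{\left(L \right)} = 2 L^{2}$ ($x{\left(L \right)} = L \left(L + L\right) = L 2 L = 2 L^{2}$)
$I{\left(h \right)} = - \frac{185}{2}$
$I{\left(x{\left(-6 - 2 \right)} \right)} - 26665 = - \frac{185}{2} - 26665 = - \frac{53515}{2}$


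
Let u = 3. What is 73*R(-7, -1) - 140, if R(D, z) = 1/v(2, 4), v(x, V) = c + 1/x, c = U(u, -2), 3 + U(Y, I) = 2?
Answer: -286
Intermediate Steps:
U(Y, I) = -1 (U(Y, I) = -3 + 2 = -1)
c = -1
v(x, V) = -1 + 1/x
R(D, z) = -2 (R(D, z) = 1/((1 - 1*2)/2) = 1/((1 - 2)/2) = 1/((½)*(-1)) = 1/(-½) = -2)
73*R(-7, -1) - 140 = 73*(-2) - 140 = -146 - 140 = -286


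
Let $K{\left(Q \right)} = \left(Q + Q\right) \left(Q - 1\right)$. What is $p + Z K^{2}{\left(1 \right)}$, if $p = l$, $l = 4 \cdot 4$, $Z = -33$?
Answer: $16$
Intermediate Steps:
$K{\left(Q \right)} = 2 Q \left(-1 + Q\right)$
$l = 16$
$p = 16$
$p + Z K^{2}{\left(1 \right)} = 16 - 33 \left(2 \cdot 1 \left(-1 + 1\right)\right)^{2} = 16 - 33 \left(2 \cdot 1 \cdot 0\right)^{2} = 16 - 33 \cdot 0^{2} = 16 - 0 = 16 + 0 = 16$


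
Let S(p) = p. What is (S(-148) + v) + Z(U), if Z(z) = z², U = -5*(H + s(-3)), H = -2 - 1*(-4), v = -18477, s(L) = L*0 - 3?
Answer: -18600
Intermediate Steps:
s(L) = -3 (s(L) = 0 - 3 = -3)
H = 2 (H = -2 + 4 = 2)
U = 5 (U = -5*(2 - 3) = -5*(-1) = 5)
(S(-148) + v) + Z(U) = (-148 - 18477) + 5² = -18625 + 25 = -18600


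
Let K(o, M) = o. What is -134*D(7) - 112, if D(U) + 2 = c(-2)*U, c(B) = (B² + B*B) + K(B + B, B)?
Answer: -3596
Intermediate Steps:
c(B) = 2*B + 2*B² (c(B) = (B² + B*B) + (B + B) = (B² + B²) + 2*B = 2*B² + 2*B = 2*B + 2*B²)
D(U) = -2 + 4*U (D(U) = -2 + (2*(-2)*(1 - 2))*U = -2 + (2*(-2)*(-1))*U = -2 + 4*U)
-134*D(7) - 112 = -134*(-2 + 4*7) - 112 = -134*(-2 + 28) - 112 = -134*26 - 112 = -3484 - 112 = -3596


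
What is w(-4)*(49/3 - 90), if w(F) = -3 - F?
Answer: -221/3 ≈ -73.667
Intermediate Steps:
w(-4)*(49/3 - 90) = (-3 - 1*(-4))*(49/3 - 90) = (-3 + 4)*(49*(⅓) - 90) = 1*(49/3 - 90) = 1*(-221/3) = -221/3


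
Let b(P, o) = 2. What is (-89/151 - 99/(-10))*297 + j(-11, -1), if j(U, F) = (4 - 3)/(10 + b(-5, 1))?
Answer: 25053893/9060 ≈ 2765.3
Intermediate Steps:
j(U, F) = 1/12 (j(U, F) = (4 - 3)/(10 + 2) = 1/12)
(-89/151 - 99/(-10))*297 + j(-11, -1) = (-89/151 - 99/(-10))*297 + 1/12 = (-89*1/151 - 99*(-⅒))*297 + 1/12 = (-89/151 + 99/10)*297 + 1/12 = (14059/1510)*297 + 1/12 = 4175523/1510 + 1/12 = 25053893/9060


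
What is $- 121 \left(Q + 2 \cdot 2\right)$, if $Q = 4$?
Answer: $-968$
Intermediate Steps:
$- 121 \left(Q + 2 \cdot 2\right) = - 121 \left(4 + 2 \cdot 2\right) = - 121 \left(4 + 4\right) = \left(-121\right) 8 = -968$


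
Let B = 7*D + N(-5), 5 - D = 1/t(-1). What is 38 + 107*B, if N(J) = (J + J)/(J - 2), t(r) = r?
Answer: 32794/7 ≈ 4684.9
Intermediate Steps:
N(J) = 2*J/(-2 + J) (N(J) = (2*J)/(-2 + J) = 2*J/(-2 + J))
D = 6 (D = 5 - 1/(-1) = 5 - 1*(-1) = 5 + 1 = 6)
B = 304/7 (B = 7*6 + 2*(-5)/(-2 - 5) = 42 + 2*(-5)/(-7) = 42 + 2*(-5)*(-1/7) = 42 + 10/7 = 304/7 ≈ 43.429)
38 + 107*B = 38 + 107*(304/7) = 38 + 32528/7 = 32794/7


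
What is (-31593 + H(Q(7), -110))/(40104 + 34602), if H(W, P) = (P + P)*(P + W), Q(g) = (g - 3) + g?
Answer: -3271/24902 ≈ -0.13135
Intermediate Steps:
Q(g) = -3 + 2*g (Q(g) = (-3 + g) + g = -3 + 2*g)
H(W, P) = 2*P*(P + W) (H(W, P) = (2*P)*(P + W) = 2*P*(P + W))
(-31593 + H(Q(7), -110))/(40104 + 34602) = (-31593 + 2*(-110)*(-110 + (-3 + 2*7)))/(40104 + 34602) = (-31593 + 2*(-110)*(-110 + (-3 + 14)))/74706 = (-31593 + 2*(-110)*(-110 + 11))*(1/74706) = (-31593 + 2*(-110)*(-99))*(1/74706) = (-31593 + 21780)*(1/74706) = -9813*1/74706 = -3271/24902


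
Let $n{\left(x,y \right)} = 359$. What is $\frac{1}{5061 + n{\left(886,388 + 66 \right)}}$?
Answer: $\frac{1}{5420} \approx 0.0001845$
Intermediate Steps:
$\frac{1}{5061 + n{\left(886,388 + 66 \right)}} = \frac{1}{5061 + 359} = \frac{1}{5420}$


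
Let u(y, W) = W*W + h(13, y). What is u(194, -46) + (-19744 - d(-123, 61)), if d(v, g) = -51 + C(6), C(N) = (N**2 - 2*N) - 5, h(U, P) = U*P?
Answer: -15074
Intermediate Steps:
h(U, P) = P*U
C(N) = -5 + N**2 - 2*N
u(y, W) = W**2 + 13*y (u(y, W) = W*W + y*13 = W**2 + 13*y)
d(v, g) = -32 (d(v, g) = -51 + (-5 + 6**2 - 2*6) = -51 + (-5 + 36 - 12) = -51 + 19 = -32)
u(194, -46) + (-19744 - d(-123, 61)) = ((-46)**2 + 13*194) + (-19744 - 1*(-32)) = (2116 + 2522) + (-19744 + 32) = 4638 - 19712 = -15074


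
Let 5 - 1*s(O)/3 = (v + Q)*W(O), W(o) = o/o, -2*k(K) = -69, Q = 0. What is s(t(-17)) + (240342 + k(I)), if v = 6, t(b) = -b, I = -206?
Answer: 480747/2 ≈ 2.4037e+5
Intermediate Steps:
k(K) = 69/2 (k(K) = -½*(-69) = 69/2)
W(o) = 1
s(O) = -3 (s(O) = 15 - 3*(6 + 0) = 15 - 18 = -3)
s(t(-17)) + (240342 + k(I)) = -3 + (240342 + 69/2) = -3 + 480753/2 = 480747/2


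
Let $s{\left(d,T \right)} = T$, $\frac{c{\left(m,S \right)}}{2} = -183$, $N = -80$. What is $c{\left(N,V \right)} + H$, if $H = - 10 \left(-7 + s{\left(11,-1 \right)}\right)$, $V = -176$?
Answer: $-286$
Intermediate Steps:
$c{\left(m,S \right)} = -366$ ($c{\left(m,S \right)} = 2 \left(-183\right) = -366$)
$H = 80$ ($H = - 10 \left(-7 - 1\right) = \left(-10\right) \left(-8\right) = 80$)
$c{\left(N,V \right)} + H = -366 + 80 = -286$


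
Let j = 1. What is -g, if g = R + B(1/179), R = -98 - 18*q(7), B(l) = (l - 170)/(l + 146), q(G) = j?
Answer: 3062089/26135 ≈ 117.16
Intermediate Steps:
q(G) = 1
B(l) = (-170 + l)/(146 + l)
R = -116 (R = -98 - 18*1 = -98 - 18 = -116)
g = -3062089/26135 (g = -116 + (-170 + 1/179)/(146 + 1/179) = -116 - 30429/179/(26135/179) = -116 + (179/26135)*(-30429/179) = -116 - 30429/26135 = -3062089/26135 ≈ -117.16)
-g = -1*(-3062089/26135) = 3062089/26135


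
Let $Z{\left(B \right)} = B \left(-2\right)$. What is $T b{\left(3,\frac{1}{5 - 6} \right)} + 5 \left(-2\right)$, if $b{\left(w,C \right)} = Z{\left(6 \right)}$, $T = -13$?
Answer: $146$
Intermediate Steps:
$Z{\left(B \right)} = - 2 B$
$b{\left(w,C \right)} = -12$ ($b{\left(w,C \right)} = \left(-2\right) 6 = -12$)
$T b{\left(3,\frac{1}{5 - 6} \right)} + 5 \left(-2\right) = \left(-13\right) \left(-12\right) + 5 \left(-2\right) = 156 - 10 = 146$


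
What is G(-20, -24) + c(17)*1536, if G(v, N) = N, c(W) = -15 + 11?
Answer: -6168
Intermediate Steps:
c(W) = -4
G(-20, -24) + c(17)*1536 = -24 - 4*1536 = -24 - 6144 = -6168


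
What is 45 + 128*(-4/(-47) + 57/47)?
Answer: 9923/47 ≈ 211.13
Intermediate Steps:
45 + 128*(-4/(-47) + 57/47) = 45 + 128*(-4*(-1/47) + 57*(1/47)) = 45 + 128*(4/47 + 57/47) = 45 + 128*(61/47) = 45 + 7808/47 = 9923/47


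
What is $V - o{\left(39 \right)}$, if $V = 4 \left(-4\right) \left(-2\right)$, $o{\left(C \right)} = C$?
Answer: $-7$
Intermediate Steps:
$V = 32$ ($V = \left(-16\right) \left(-2\right) = 32$)
$V - o{\left(39 \right)} = 32 - 39 = -7$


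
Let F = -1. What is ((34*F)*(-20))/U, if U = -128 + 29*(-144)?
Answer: -85/538 ≈ -0.15799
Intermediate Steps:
U = -4304 (U = -128 - 4176 = -4304)
((34*F)*(-20))/U = ((34*(-1))*(-20))/(-4304) = -34*(-20)*(-1/4304) = 680*(-1/4304) = -85/538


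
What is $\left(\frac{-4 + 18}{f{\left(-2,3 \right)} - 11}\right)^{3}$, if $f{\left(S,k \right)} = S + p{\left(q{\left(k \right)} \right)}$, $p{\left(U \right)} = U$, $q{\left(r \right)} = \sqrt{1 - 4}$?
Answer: $- \frac{2744}{\left(13 - i \sqrt{3}\right)^{3}} \approx -1.1217 - 0.47075 i$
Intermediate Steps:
$q{\left(r \right)} = i \sqrt{3}$ ($q{\left(r \right)} = \sqrt{-3} = i \sqrt{3}$)
$f{\left(S,k \right)} = S + i \sqrt{3}$
$\left(\frac{-4 + 18}{f{\left(-2,3 \right)} - 11}\right)^{3} = \left(\frac{-4 + 18}{\left(-2 + i \sqrt{3}\right) - 11}\right)^{3} = \left(\frac{14}{-13 + i \sqrt{3}}\right)^{3} = \frac{2744}{\left(-13 + i \sqrt{3}\right)^{3}}$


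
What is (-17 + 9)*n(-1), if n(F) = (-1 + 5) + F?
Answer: -24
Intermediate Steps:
n(F) = 4 + F
(-17 + 9)*n(-1) = (-17 + 9)*(4 - 1) = -8*3 = -24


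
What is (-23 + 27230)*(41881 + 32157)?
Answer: 2014351866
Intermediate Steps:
(-23 + 27230)*(41881 + 32157) = 27207*74038 = 2014351866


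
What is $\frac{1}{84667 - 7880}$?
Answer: $\frac{1}{76787} \approx 1.3023 \cdot 10^{-5}$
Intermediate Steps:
$\frac{1}{84667 - 7880} = \frac{1}{76787}$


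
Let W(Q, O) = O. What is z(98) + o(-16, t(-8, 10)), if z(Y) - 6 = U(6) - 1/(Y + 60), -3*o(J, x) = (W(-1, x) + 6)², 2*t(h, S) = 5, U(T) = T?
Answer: -11461/948 ≈ -12.090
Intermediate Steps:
t(h, S) = 5/2 (t(h, S) = (½)*5 = 5/2)
o(J, x) = -(6 + x)²/3 (o(J, x) = -(x + 6)²/3 = -(6 + x)²/3)
z(Y) = 12 - 1/(60 + Y) (z(Y) = 6 + (6 - 1/(Y + 60)) = 6 + (6 - 1/(60 + Y)) = 12 - 1/(60 + Y))
z(98) + o(-16, t(-8, 10)) = (719 + 12*98)/(60 + 98) - (6 + 5/2)²/3 = (719 + 1176)/158 - (17/2)²/3 = (1/158)*1895 - ⅓*289/4 = 1895/158 - 289/12 = -11461/948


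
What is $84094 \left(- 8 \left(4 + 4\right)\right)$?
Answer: $-5382016$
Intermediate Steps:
$84094 \left(- 8 \left(4 + 4\right)\right) = 84094 \left(\left(-8\right) 8\right) = 84094 \left(-64\right) = -5382016$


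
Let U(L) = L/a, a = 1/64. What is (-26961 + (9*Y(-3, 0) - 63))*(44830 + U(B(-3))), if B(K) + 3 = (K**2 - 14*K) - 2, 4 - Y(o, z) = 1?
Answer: -1289754678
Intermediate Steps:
Y(o, z) = 3 (Y(o, z) = 4 - 1*1 = 4 - 1 = 3)
a = 1/64 ≈ 0.015625
B(K) = -5 + K**2 - 14*K (B(K) = -3 + ((K**2 - 14*K) - 2) = -3 + (-2 + K**2 - 14*K) = -5 + K**2 - 14*K)
U(L) = 64*L (U(L) = L/(1/64) = L*64 = 64*L)
(-26961 + (9*Y(-3, 0) - 63))*(44830 + U(B(-3))) = (-26961 + (9*3 - 63))*(44830 + 64*(-5 + (-3)**2 - 14*(-3))) = (-26961 + (27 - 63))*(44830 + 64*(-5 + 9 + 42)) = (-26961 - 36)*(44830 + 64*46) = -26997*(44830 + 2944) = -26997*47774 = -1289754678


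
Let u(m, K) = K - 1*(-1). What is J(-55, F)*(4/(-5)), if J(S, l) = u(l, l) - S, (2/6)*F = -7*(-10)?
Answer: -1064/5 ≈ -212.80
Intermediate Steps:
u(m, K) = 1 + K (u(m, K) = K + 1 = 1 + K)
F = 210 (F = 3*(-7*(-10)) = 3*70 = 210)
J(S, l) = 1 + l - S (J(S, l) = (1 + l) - S = 1 + l - S)
J(-55, F)*(4/(-5)) = (1 + 210 - 1*(-55))*(4/(-5)) = (1 + 210 + 55)*(4*(-⅕)) = 266*(-⅘) = -1064/5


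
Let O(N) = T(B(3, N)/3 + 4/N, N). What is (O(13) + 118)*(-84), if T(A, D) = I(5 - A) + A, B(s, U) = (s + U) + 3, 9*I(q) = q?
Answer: -1223180/117 ≈ -10455.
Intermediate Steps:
I(q) = q/9
B(s, U) = 3 + U + s (B(s, U) = (U + s) + 3 = 3 + U + s)
T(A, D) = 5/9 + 8*A/9 (T(A, D) = (5 - A)/9 + A = (5/9 - A/9) + A = 5/9 + 8*A/9)
O(N) = 7/3 + 8*N/27 + 32/(9*N) (O(N) = 5/9 + 8*((3 + N + 3)/3 + 4/N)/9 = 5/9 + 8*((6 + N)*(1/3) + 4/N)/9 = 5/9 + 8*((2 + N/3) + 4/N)/9 = 5/9 + 8*(2 + 4/N + N/3)/9 = 5/9 + (16/9 + 8*N/27 + 32/(9*N)) = 7/3 + 8*N/27 + 32/(9*N))
(O(13) + 118)*(-84) = ((1/27)*(96 + 13*(63 + 8*13))/13 + 118)*(-84) = ((1/27)*(1/13)*(96 + 13*(63 + 104)) + 118)*(-84) = ((1/27)*(1/13)*(96 + 13*167) + 118)*(-84) = ((1/27)*(1/13)*(96 + 2171) + 118)*(-84) = ((1/27)*(1/13)*2267 + 118)*(-84) = (2267/351 + 118)*(-84) = (43685/351)*(-84) = -1223180/117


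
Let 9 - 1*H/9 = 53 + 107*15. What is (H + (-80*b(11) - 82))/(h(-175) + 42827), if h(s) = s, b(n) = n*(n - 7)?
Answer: -18443/42652 ≈ -0.43241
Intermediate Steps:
b(n) = n*(-7 + n)
H = -14841 (H = 81 - 9*(53 + 107*15) = 81 - 9*(53 + 1605) = 81 - 9*1658 = 81 - 14922 = -14841)
(H + (-80*b(11) - 82))/(h(-175) + 42827) = (-14841 + (-880*(-7 + 11) - 82))/(-175 + 42827) = (-14841 + (-880*4 - 82))/42652 = (-14841 + (-80*44 - 82))*(1/42652) = (-14841 + (-3520 - 82))*(1/42652) = (-14841 - 3602)*(1/42652) = -18443*1/42652 = -18443/42652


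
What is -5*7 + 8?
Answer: -27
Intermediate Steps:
-5*7 + 8 = -35 + 8 = -27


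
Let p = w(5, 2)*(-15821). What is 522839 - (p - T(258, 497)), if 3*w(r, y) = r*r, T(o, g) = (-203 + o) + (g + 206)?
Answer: 1966316/3 ≈ 6.5544e+5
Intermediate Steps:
T(o, g) = 3 + g + o (T(o, g) = (-203 + o) + (206 + g) = 3 + g + o)
w(r, y) = r**2/3 (w(r, y) = (r*r)/3 = r**2/3)
p = -395525/3 (p = ((1/3)*5**2)*(-15821) = ((1/3)*25)*(-15821) = (25/3)*(-15821) = -395525/3 ≈ -1.3184e+5)
522839 - (p - T(258, 497)) = 522839 - (-395525/3 - (3 + 497 + 258)) = 522839 - (-395525/3 - 1*758) = 522839 - (-395525/3 - 758) = 522839 - 1*(-397799/3) = 522839 + 397799/3 = 1966316/3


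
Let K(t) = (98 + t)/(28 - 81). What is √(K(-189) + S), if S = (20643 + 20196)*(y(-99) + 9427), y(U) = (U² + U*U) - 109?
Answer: √3317608443743/53 ≈ 34367.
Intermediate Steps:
y(U) = -109 + 2*U² (y(U) = (U² + U²) - 109 = 2*U² - 109 = -109 + 2*U²)
K(t) = -98/53 - t/53 (K(t) = (98 + t)/(-53) = (98 + t)*(-1/53) = -98/53 - t/53)
S = 1181063880 (S = (20643 + 20196)*((-109 + 2*(-99)²) + 9427) = 40839*((-109 + 2*9801) + 9427) = 40839*((-109 + 19602) + 9427) = 40839*(19493 + 9427) = 40839*28920 = 1181063880)
√(K(-189) + S) = √((-98/53 - 1/53*(-189)) + 1181063880) = √((-98/53 + 189/53) + 1181063880) = √(91/53 + 1181063880) = √(62596385731/53) = √3317608443743/53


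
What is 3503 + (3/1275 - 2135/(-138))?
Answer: 206358463/58650 ≈ 3518.5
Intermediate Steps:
3503 + (3/1275 - 2135/(-138)) = 3503 + (3*(1/1275) - 2135*(-1/138)) = 3503 + (1/425 + 2135/138) = 3503 + 907513/58650 = 206358463/58650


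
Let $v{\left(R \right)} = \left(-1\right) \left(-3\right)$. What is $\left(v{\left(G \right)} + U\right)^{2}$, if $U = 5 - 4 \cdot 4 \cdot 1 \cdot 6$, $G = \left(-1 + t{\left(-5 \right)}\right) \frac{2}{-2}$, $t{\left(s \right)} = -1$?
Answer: $7744$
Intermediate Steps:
$G = 2$ ($G = \left(-1 - 1\right) \frac{2}{-2} = - 2 \cdot 2 \left(- \frac{1}{2}\right) = \left(-2\right) \left(-1\right) = 2$)
$v{\left(R \right)} = 3$
$U = -91$ ($U = 5 - 4 \cdot 4 \cdot 6 = 5 - 96 = -91$)
$\left(v{\left(G \right)} + U\right)^{2} = \left(3 - 91\right)^{2} = \left(-88\right)^{2} = 7744$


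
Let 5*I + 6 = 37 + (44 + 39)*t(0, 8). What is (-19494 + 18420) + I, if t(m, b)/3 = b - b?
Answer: -5339/5 ≈ -1067.8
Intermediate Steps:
t(m, b) = 0 (t(m, b) = 3*(b - b) = 3*0 = 0)
I = 31/5 (I = -6/5 + (37 + (44 + 39)*0)/5 = -6/5 + (37 + 83*0)/5 = -6/5 + (37 + 0)/5 = -6/5 + (⅕)*37 = -6/5 + 37/5 = 31/5 ≈ 6.2000)
(-19494 + 18420) + I = (-19494 + 18420) + 31/5 = -1074 + 31/5 = -5339/5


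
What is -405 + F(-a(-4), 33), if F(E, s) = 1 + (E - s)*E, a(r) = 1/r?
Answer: -6595/16 ≈ -412.19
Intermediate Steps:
F(E, s) = 1 + E*(E - s)
-405 + F(-a(-4), 33) = -405 + (1 + (-1/(-4))**2 - 1*(-1/(-4))*33) = -405 + (1 + (-1*(-1/4))**2 - 1*(-1*(-1/4))*33) = -405 + (1 + (1/4)**2 - 1*1/4*33) = -405 + (1 + 1/16 - 33/4) = -405 - 115/16 = -6595/16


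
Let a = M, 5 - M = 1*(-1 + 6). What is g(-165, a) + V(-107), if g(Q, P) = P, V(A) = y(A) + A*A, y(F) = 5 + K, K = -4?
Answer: 11450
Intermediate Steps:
y(F) = 1 (y(F) = 5 - 4 = 1)
M = 0 (M = 5 - (-1 + 6) = 5 - 5 = 0)
V(A) = 1 + A**2 (V(A) = 1 + A*A = 1 + A**2)
a = 0
g(-165, a) + V(-107) = 0 + (1 + (-107)**2) = 0 + (1 + 11449) = 0 + 11450 = 11450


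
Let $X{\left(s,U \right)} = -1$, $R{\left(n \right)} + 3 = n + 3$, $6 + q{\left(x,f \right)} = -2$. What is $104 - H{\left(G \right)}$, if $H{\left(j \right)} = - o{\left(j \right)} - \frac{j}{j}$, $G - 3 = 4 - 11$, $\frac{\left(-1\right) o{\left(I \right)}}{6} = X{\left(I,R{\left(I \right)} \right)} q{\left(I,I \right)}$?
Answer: $57$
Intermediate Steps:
$q{\left(x,f \right)} = -8$ ($q{\left(x,f \right)} = -6 - 2 = -8$)
$R{\left(n \right)} = n$ ($R{\left(n \right)} = -3 + \left(n + 3\right) = -3 + \left(3 + n\right) = n$)
$o{\left(I \right)} = -48$ ($o{\left(I \right)} = - 6 \left(\left(-1\right) \left(-8\right)\right) = \left(-6\right) 8 = -48$)
$G = -4$ ($G = 3 + \left(4 - 11\right) = 3 - 7 = -4$)
$H{\left(j \right)} = 47$ ($H{\left(j \right)} = \left(-1\right) \left(-48\right) - \frac{j}{j} = 48 - 1 = 47$)
$104 - H{\left(G \right)} = 104 - 47 = 57$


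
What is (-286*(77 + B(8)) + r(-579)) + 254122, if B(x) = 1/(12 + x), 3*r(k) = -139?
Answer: 6961181/30 ≈ 2.3204e+5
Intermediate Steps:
r(k) = -139/3 (r(k) = (1/3)*(-139) = -139/3)
(-286*(77 + B(8)) + r(-579)) + 254122 = (-286*(77 + 1/(12 + 8)) - 139/3) + 254122 = (-286*(77 + 1/20) - 139/3) + 254122 = (-286*1541/20 - 139/3) + 254122 = (-220363/10 - 139/3) + 254122 = -662479/30 + 254122 = 6961181/30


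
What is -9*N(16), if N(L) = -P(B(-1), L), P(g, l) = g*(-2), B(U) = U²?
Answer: -18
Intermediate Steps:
P(g, l) = -2*g
N(L) = 2 (N(L) = -(-2)*(-1)² = -(-2) = -1*(-2) = 2)
-9*N(16) = -9*2 = -18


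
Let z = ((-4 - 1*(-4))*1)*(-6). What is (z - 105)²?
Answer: 11025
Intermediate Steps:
z = 0 (z = ((-4 + 4)*1)*(-6) = (0*1)*(-6) = 0*(-6) = 0)
(z - 105)² = (0 - 105)² = (-105)² = 11025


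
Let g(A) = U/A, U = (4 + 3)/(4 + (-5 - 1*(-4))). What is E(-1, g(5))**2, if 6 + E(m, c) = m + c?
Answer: 9604/225 ≈ 42.684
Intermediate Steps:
U = 7/3 (U = 7/(4 + (-5 + 4)) = 7/(4 - 1) = 7/3 ≈ 2.3333)
g(A) = 7/(3*A)
E(m, c) = -6 + c + m (E(m, c) = -6 + (m + c) = -6 + (c + m) = -6 + c + m)
E(-1, g(5))**2 = (-6 + (7/3)/5 - 1)**2 = (-6 + (7/3)*(1/5) - 1)**2 = (-6 + 7/15 - 1)**2 = (-98/15)**2 = 9604/225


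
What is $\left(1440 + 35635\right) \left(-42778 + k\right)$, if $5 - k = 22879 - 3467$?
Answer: $-2305508875$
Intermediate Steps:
$k = -19407$ ($k = 5 - \left(22879 - 3467\right) = 5 - 19412 = -19407$)
$\left(1440 + 35635\right) \left(-42778 + k\right) = \left(1440 + 35635\right) \left(-42778 - 19407\right) = 37075 \left(-62185\right) = -2305508875$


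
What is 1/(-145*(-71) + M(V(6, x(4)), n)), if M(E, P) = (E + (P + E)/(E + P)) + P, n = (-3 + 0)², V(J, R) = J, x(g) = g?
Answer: 1/10311 ≈ 9.6984e-5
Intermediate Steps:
n = 9 (n = (-3)² = 9)
M(E, P) = 1 + E + P (M(E, P) = (E + (E + P)/(E + P)) + P = (E + 1) + P = (1 + E) + P = 1 + E + P)
1/(-145*(-71) + M(V(6, x(4)), n)) = 1/(-145*(-71) + (1 + 6 + 9)) = 1/(10295 + 16) = 1/10311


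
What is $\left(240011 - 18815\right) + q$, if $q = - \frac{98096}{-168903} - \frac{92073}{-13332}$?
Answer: $\frac{166036428279269}{750604932} \approx 2.212 \cdot 10^{5}$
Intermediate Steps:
$q = \frac{5619740597}{750604932}$ ($q = \left(-98096\right) \left(- \frac{1}{168903}\right) - - \frac{30691}{4444} = \frac{98096}{168903} + \frac{30691}{4444} = \frac{5619740597}{750604932} \approx 7.4869$)
$\left(240011 - 18815\right) + q = \left(240011 - 18815\right) + \frac{5619740597}{750604932} = 221196 + \frac{5619740597}{750604932} = \frac{166036428279269}{750604932}$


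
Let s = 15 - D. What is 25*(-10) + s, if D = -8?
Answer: -227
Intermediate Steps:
s = 23 (s = 15 - 1*(-8) = 15 + 8 = 23)
25*(-10) + s = 25*(-10) + 23 = -250 + 23 = -227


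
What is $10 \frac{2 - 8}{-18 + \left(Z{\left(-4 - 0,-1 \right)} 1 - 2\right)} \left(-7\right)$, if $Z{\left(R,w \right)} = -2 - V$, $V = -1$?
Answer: $-20$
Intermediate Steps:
$Z{\left(R,w \right)} = -1$ ($Z{\left(R,w \right)} = -2 - -1 = -2 + 1 = -1$)
$10 \frac{2 - 8}{-18 + \left(Z{\left(-4 - 0,-1 \right)} 1 - 2\right)} \left(-7\right) = 10 \frac{2 - 8}{-18 - 3} \left(-7\right) = 10 \left(- \frac{6}{-18 - 3}\right) \left(-7\right) = 10 \left(- \frac{6}{-21}\right) \left(-7\right) = 10 \left(\left(-6\right) \left(- \frac{1}{21}\right)\right) \left(-7\right) = 10 \cdot \frac{2}{7} \left(-7\right) = \frac{20}{7} \left(-7\right) = -20$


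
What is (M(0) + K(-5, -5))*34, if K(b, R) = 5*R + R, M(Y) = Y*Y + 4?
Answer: -884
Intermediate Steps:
M(Y) = 4 + Y² (M(Y) = Y² + 4 = 4 + Y²)
K(b, R) = 6*R
(M(0) + K(-5, -5))*34 = ((4 + 0²) + 6*(-5))*34 = ((4 + 0) - 30)*34 = (4 - 30)*34 = -26*34 = -884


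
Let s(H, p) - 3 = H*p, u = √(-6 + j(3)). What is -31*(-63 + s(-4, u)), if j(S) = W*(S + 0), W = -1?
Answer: 1860 + 372*I ≈ 1860.0 + 372.0*I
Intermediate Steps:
j(S) = -S (j(S) = -(S + 0) = -S)
u = 3*I (u = √(-6 - 1*3) = √(-6 - 3) = √(-9) = 3*I ≈ 3.0*I)
s(H, p) = 3 + H*p
-31*(-63 + s(-4, u)) = -31*(-63 + (3 - 12*I)) = -31*(-60 - 12*I) = 1860 + 372*I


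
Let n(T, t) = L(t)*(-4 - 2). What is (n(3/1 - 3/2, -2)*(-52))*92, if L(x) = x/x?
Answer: 28704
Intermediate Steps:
L(x) = 1
n(T, t) = -6 (n(T, t) = 1*(-4 - 2) = 1*(-6) = -6)
(n(3/1 - 3/2, -2)*(-52))*92 = -6*(-52)*92 = 312*92 = 28704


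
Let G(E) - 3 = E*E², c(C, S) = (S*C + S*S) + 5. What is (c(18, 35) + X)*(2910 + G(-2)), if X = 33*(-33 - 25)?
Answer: -156870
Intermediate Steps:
X = -1914 (X = 33*(-58) = -1914)
c(C, S) = 5 + S² + C*S (c(C, S) = (C*S + S²) + 5 = (S² + C*S) + 5 = 5 + S² + C*S)
G(E) = 3 + E³ (G(E) = 3 + E*E² = 3 + E³)
(c(18, 35) + X)*(2910 + G(-2)) = ((5 + 35² + 18*35) - 1914)*(2910 + (3 + (-2)³)) = ((5 + 1225 + 630) - 1914)*(2910 + (3 - 8)) = (1860 - 1914)*(2910 - 5) = -54*2905 = -156870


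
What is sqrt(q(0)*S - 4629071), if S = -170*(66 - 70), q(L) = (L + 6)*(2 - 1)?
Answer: I*sqrt(4624991) ≈ 2150.6*I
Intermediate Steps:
q(L) = 6 + L (q(L) = (6 + L)*1 = 6 + L)
S = 680 (S = -170*(-4) = 680)
sqrt(q(0)*S - 4629071) = sqrt((6 + 0)*680 - 4629071) = sqrt(6*680 - 4629071) = sqrt(4080 - 4629071) = sqrt(-4624991) = I*sqrt(4624991)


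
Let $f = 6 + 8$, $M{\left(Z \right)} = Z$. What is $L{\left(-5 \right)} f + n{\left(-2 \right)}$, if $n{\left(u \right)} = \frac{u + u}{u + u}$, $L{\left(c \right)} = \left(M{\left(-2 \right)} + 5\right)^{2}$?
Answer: $127$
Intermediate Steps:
$L{\left(c \right)} = 9$ ($L{\left(c \right)} = \left(-2 + 5\right)^{2} = 3^{2} = 9$)
$f = 14$
$n{\left(u \right)} = 1$ ($n{\left(u \right)} = \frac{2 u}{2 u} = 2 u \frac{1}{2 u} = 1$)
$L{\left(-5 \right)} f + n{\left(-2 \right)} = 9 \cdot 14 + 1 = 126 + 1 = 127$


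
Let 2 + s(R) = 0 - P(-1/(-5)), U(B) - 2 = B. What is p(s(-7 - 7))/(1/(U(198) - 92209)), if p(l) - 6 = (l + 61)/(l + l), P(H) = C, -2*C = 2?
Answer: 2208216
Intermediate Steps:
C = -1 (C = -½*2 = -1)
P(H) = -1
U(B) = 2 + B
s(R) = -1 (s(R) = -2 + (0 - 1*(-1)) = -2 + (0 + 1) = -2 + 1 = -1)
p(l) = 6 + (61 + l)/(2*l) (p(l) = 6 + (l + 61)/(l + l) = 6 + (61 + l)/((2*l)) = 6 + (61 + l)*(1/(2*l)) = 6 + (61 + l)/(2*l))
p(s(-7 - 7))/(1/(U(198) - 92209)) = ((½)*(61 + 13*(-1))/(-1))/(1/((2 + 198) - 92209)) = ((½)*(-1)*(61 - 13))/(1/(200 - 92209)) = ((½)*(-1)*48)/(1/(-92009)) = -24/(-1/92009) = -24*(-92009) = 2208216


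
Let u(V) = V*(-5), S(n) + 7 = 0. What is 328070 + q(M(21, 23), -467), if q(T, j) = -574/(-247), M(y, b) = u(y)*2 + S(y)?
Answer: 81033864/247 ≈ 3.2807e+5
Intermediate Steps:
S(n) = -7 (S(n) = -7 + 0 = -7)
u(V) = -5*V
M(y, b) = -7 - 10*y (M(y, b) = -5*y*2 - 7 = -10*y - 7 = -7 - 10*y)
q(T, j) = 574/247 (q(T, j) = -574*(-1/247) = 574/247)
328070 + q(M(21, 23), -467) = 328070 + 574/247 = 81033864/247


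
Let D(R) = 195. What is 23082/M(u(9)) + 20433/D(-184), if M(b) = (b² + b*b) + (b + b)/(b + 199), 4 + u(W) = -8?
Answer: 107868577/583180 ≈ 184.97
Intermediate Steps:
u(W) = -12 (u(W) = -4 - 8 = -12)
M(b) = 2*b² + 2*b/(199 + b) (M(b) = (b² + b²) + (2*b)/(199 + b) = 2*b² + 2*b/(199 + b))
23082/M(u(9)) + 20433/D(-184) = 23082/((2*(-12)*(1 + (-12)² + 199*(-12))/(199 - 12))) + 20433/195 = 23082/((2*(-12)*(1 + 144 - 2388)/187)) + 20433*(1/195) = 23082/((2*(-12)*(1/187)*(-2243))) + 6811/65 = 23082/(53832/187) + 6811/65 = 23082*(187/53832) + 6811/65 = 719389/8972 + 6811/65 = 107868577/583180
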